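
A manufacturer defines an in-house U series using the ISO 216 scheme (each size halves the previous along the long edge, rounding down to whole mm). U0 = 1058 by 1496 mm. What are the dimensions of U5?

U1: ⌊1496/2⌋ × 1058 = 748 × 1058 mm
U2: ⌊1058/2⌋ × 748 = 529 × 748 mm
U3: ⌊748/2⌋ × 529 = 374 × 529 mm
U4: ⌊529/2⌋ × 374 = 264 × 374 mm
U5: ⌊374/2⌋ × 264 = 187 × 264 mm

187 × 264 mm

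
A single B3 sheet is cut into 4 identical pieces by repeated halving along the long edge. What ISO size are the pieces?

4 = 2^2, so 2 halving steps.
B3 → B4 → … → B5 after 2 steps.

B5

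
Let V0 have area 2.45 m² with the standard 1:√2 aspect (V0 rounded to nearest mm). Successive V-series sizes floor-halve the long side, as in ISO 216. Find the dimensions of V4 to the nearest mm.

329 × 465 mm

Let V0's short side be w mm. w · w√2 = 2.45 m² = 2,450,000 mm², so w ≈ 1316.2 mm and w√2 ≈ 1861.4 mm → V0 = 1316 × 1861 mm.
V1: ⌊1861/2⌋ × 1316 = 930 × 1316 mm
V2: ⌊1316/2⌋ × 930 = 658 × 930 mm
V3: ⌊930/2⌋ × 658 = 465 × 658 mm
V4: ⌊658/2⌋ × 465 = 329 × 465 mm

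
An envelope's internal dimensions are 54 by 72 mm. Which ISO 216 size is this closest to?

Aspect ratio 72/54 ≈ 1.333 (ISO target is √2 ≈ 1.414).
In the A-series (A0 area = 1 m²): A8 = 52 × 74 mm.
Off by 4 mm total — nearest standard size.

A8 (52 × 74 mm)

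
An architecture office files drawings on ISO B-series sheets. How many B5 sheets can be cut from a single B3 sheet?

4

Each ISO step halves the sheet: 1 × B3 → 2 × B4 → 4 × B5
From B3 to B5 is 2 halving steps: 2^2 = 4.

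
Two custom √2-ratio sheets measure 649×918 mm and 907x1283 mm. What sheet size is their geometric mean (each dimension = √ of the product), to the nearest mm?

Short side: √(649 · 907) = √588643 ≈ 767.2 → 767 mm
Long side: √(918 · 1283) = √1177794 ≈ 1085.3 → 1085 mm

767 × 1085 mm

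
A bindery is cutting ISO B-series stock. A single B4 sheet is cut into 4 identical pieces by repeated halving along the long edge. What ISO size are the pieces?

B6

4 = 2^2, so 2 halving steps.
B4 → B5 → … → B6 after 2 steps.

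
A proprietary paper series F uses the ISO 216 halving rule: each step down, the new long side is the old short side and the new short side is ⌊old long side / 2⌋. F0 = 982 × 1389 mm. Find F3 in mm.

F1: ⌊1389/2⌋ × 982 = 694 × 982 mm
F2: ⌊982/2⌋ × 694 = 491 × 694 mm
F3: ⌊694/2⌋ × 491 = 347 × 491 mm

347 × 491 mm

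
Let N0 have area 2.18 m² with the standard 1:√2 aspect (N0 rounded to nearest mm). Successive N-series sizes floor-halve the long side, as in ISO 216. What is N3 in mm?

439 × 621 mm

Let N0's short side be w mm. w · w√2 = 2.18 m² = 2,180,000 mm², so w ≈ 1241.6 mm and w√2 ≈ 1755.8 mm → N0 = 1242 × 1756 mm.
N1: ⌊1756/2⌋ × 1242 = 878 × 1242 mm
N2: ⌊1242/2⌋ × 878 = 621 × 878 mm
N3: ⌊878/2⌋ × 621 = 439 × 621 mm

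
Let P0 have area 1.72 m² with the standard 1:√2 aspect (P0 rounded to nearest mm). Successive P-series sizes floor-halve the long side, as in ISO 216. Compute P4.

Let P0's short side be w mm. w · w√2 = 1.72 m² = 1,720,000 mm², so w ≈ 1102.8 mm and w√2 ≈ 1559.6 mm → P0 = 1103 × 1560 mm.
P1: ⌊1560/2⌋ × 1103 = 780 × 1103 mm
P2: ⌊1103/2⌋ × 780 = 551 × 780 mm
P3: ⌊780/2⌋ × 551 = 390 × 551 mm
P4: ⌊551/2⌋ × 390 = 275 × 390 mm

275 × 390 mm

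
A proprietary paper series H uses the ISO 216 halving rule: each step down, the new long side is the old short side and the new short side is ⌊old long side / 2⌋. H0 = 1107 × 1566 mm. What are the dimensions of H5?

H1: ⌊1566/2⌋ × 1107 = 783 × 1107 mm
H2: ⌊1107/2⌋ × 783 = 553 × 783 mm
H3: ⌊783/2⌋ × 553 = 391 × 553 mm
H4: ⌊553/2⌋ × 391 = 276 × 391 mm
H5: ⌊391/2⌋ × 276 = 195 × 276 mm

195 × 276 mm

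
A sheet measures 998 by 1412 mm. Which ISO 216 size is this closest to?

Aspect ratio 1412/998 ≈ 1.415 — close to the ISO √2 ≈ 1.414.
In the B-series (B0 = 1000 × 1414 mm): B0 = 1000 × 1414 mm.
Off by 4 mm total — nearest standard size.

B0 (1000 × 1414 mm)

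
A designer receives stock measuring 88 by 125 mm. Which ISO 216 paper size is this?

B7 (88 × 125 mm)

Aspect ratio 125/88 ≈ 1.420 — close to the ISO √2 ≈ 1.414.
In the B-series (B0 = 1000 × 1414 mm): B7 = 88 × 125 mm.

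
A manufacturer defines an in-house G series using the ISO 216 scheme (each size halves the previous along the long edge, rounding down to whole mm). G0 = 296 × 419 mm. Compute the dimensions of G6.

37 × 52 mm

G1 = 209 × 296 mm (from G0 by 1 halving).
G2: ⌊296/2⌋ × 209 = 148 × 209 mm
G3: ⌊209/2⌋ × 148 = 104 × 148 mm
G4: ⌊148/2⌋ × 104 = 74 × 104 mm
G5: ⌊104/2⌋ × 74 = 52 × 74 mm
G6: ⌊74/2⌋ × 52 = 37 × 52 mm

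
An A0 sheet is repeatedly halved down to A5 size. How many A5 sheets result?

32

Each ISO step halves the sheet: 1 × A0 → 2 × A1 → 4 × A2 → 8 × A3 → …
From A0 to A5 is 5 halving steps: 2^5 = 32.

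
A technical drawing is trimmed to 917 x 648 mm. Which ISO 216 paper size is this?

C1 (648 × 917 mm)

Aspect ratio 917/648 ≈ 1.415 — close to the ISO √2 ≈ 1.414.
In the C-series (envelope sizes, between A and B): C1 = 648 × 917 mm.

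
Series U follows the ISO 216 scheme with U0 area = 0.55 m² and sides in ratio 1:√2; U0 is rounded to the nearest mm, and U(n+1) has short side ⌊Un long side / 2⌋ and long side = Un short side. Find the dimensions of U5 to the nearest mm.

110 × 156 mm

Let U0's short side be w mm. w · w√2 = 0.55 m² = 550,000 mm², so w ≈ 623.6 mm and w√2 ≈ 881.9 mm → U0 = 624 × 882 mm.
U1: ⌊882/2⌋ × 624 = 441 × 624 mm
U2: ⌊624/2⌋ × 441 = 312 × 441 mm
U3: ⌊441/2⌋ × 312 = 220 × 312 mm
U4: ⌊312/2⌋ × 220 = 156 × 220 mm
U5: ⌊220/2⌋ × 156 = 110 × 156 mm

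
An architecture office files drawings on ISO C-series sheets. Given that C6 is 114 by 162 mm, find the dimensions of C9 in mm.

40 × 57 mm

C7: ⌊162/2⌋ × 114 = 81 × 114 mm
C8: ⌊114/2⌋ × 81 = 57 × 81 mm
C9: ⌊81/2⌋ × 57 = 40 × 57 mm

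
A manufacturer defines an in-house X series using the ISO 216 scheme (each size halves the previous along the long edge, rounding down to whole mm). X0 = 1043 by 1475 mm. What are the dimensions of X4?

260 × 368 mm

X1 = 737 × 1043 mm (from X0 by 1 halving).
X2: ⌊1043/2⌋ × 737 = 521 × 737 mm
X3: ⌊737/2⌋ × 521 = 368 × 521 mm
X4: ⌊521/2⌋ × 368 = 260 × 368 mm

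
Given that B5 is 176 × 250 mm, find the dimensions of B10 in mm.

B6: ⌊250/2⌋ × 176 = 125 × 176 mm
B7: ⌊176/2⌋ × 125 = 88 × 125 mm
B8: ⌊125/2⌋ × 88 = 62 × 88 mm
B9: ⌊88/2⌋ × 62 = 44 × 62 mm
B10: ⌊62/2⌋ × 44 = 31 × 44 mm

31 × 44 mm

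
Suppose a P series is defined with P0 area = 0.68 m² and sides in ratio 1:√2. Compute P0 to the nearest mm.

693 × 981 mm

Let the short side be w mm. Then w · w√2 = 0.68 m² = 680,000 mm².
w² = 680,000/√2, so w ≈ 693.4 mm; long side = w√2 ≈ 980.6 mm.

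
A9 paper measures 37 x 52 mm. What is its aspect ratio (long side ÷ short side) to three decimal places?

1.405

52 / 37 = 1.405
ISO 216 targets √2 ≈ 1.414; the -0.009 deviation is from mm rounding.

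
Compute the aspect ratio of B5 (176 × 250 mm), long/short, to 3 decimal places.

1.420

250 / 176 = 1.420
ISO 216 targets √2 ≈ 1.414; the +0.006 deviation is from mm rounding.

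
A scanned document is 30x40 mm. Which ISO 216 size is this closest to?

C10 (28 × 40 mm)

Aspect ratio 40/30 ≈ 1.333 (ISO target is √2 ≈ 1.414).
In the C-series (envelope sizes, between A and B): C10 = 28 × 40 mm.
Off by 2 mm total — nearest standard size.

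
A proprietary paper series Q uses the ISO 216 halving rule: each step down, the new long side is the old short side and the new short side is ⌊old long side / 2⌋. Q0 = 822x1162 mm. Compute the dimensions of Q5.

145 × 205 mm

Q1 = 581 × 822 mm (from Q0 by 1 halving).
Q2: ⌊822/2⌋ × 581 = 411 × 581 mm
Q3: ⌊581/2⌋ × 411 = 290 × 411 mm
Q4: ⌊411/2⌋ × 290 = 205 × 290 mm
Q5: ⌊290/2⌋ × 205 = 145 × 205 mm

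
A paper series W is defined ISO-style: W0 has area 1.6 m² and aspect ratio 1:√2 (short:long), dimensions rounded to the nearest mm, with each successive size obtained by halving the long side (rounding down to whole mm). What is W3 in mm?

Let W0's short side be w mm. w · w√2 = 1.6 m² = 1,600,000 mm², so w ≈ 1063.7 mm and w√2 ≈ 1504.2 mm → W0 = 1064 × 1504 mm.
W1: ⌊1504/2⌋ × 1064 = 752 × 1064 mm
W2: ⌊1064/2⌋ × 752 = 532 × 752 mm
W3: ⌊752/2⌋ × 532 = 376 × 532 mm

376 × 532 mm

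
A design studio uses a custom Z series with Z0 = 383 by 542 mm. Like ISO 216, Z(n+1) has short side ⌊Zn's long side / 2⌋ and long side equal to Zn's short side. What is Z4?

95 × 135 mm

Z1: ⌊542/2⌋ × 383 = 271 × 383 mm
Z2: ⌊383/2⌋ × 271 = 191 × 271 mm
Z3: ⌊271/2⌋ × 191 = 135 × 191 mm
Z4: ⌊191/2⌋ × 135 = 95 × 135 mm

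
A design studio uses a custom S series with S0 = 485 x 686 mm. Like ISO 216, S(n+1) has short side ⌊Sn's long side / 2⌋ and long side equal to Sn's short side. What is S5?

S1: ⌊686/2⌋ × 485 = 343 × 485 mm
S2: ⌊485/2⌋ × 343 = 242 × 343 mm
S3: ⌊343/2⌋ × 242 = 171 × 242 mm
S4: ⌊242/2⌋ × 171 = 121 × 171 mm
S5: ⌊171/2⌋ × 121 = 85 × 121 mm

85 × 121 mm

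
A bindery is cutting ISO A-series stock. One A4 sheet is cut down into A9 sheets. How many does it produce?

32

Each ISO step halves the sheet: 1 × A4 → 2 × A5 → 4 × A6 → 8 × A7 → …
From A4 to A9 is 5 halving steps: 2^5 = 32.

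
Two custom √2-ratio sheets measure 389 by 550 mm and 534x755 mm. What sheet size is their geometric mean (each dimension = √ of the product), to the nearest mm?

Short side: √(389 · 534) = √207726 ≈ 455.8 → 456 mm
Long side: √(550 · 755) = √415250 ≈ 644.4 → 644 mm

456 × 644 mm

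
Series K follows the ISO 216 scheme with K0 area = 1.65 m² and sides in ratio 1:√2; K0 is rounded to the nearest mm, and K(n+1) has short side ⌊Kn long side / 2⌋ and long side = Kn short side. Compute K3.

382 × 540 mm

Let K0's short side be w mm. w · w√2 = 1.65 m² = 1,650,000 mm², so w ≈ 1080.2 mm and w√2 ≈ 1527.6 mm → K0 = 1080 × 1528 mm.
K1: ⌊1528/2⌋ × 1080 = 764 × 1080 mm
K2: ⌊1080/2⌋ × 764 = 540 × 764 mm
K3: ⌊764/2⌋ × 540 = 382 × 540 mm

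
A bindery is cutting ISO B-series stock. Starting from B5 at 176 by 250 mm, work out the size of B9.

44 × 62 mm

B6: ⌊250/2⌋ × 176 = 125 × 176 mm
B7: ⌊176/2⌋ × 125 = 88 × 125 mm
B8: ⌊125/2⌋ × 88 = 62 × 88 mm
B9: ⌊88/2⌋ × 62 = 44 × 62 mm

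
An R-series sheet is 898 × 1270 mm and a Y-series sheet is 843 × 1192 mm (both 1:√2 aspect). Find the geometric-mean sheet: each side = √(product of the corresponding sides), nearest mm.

870 × 1230 mm

Short side: √(898 · 843) = √757014 ≈ 870.1 → 870 mm
Long side: √(1270 · 1192) = √1513840 ≈ 1230.4 → 1230 mm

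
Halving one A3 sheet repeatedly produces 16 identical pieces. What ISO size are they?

16 = 2^4, so 4 halving steps.
A3 → A4 → … → A7 after 4 steps.

A7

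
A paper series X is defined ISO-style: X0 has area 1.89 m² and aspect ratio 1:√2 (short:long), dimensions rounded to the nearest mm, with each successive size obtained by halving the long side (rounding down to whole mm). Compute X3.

Let X0's short side be w mm. w · w√2 = 1.89 m² = 1,890,000 mm², so w ≈ 1156.0 mm and w√2 ≈ 1634.9 mm → X0 = 1156 × 1635 mm.
X1: ⌊1635/2⌋ × 1156 = 817 × 1156 mm
X2: ⌊1156/2⌋ × 817 = 578 × 817 mm
X3: ⌊817/2⌋ × 578 = 408 × 578 mm

408 × 578 mm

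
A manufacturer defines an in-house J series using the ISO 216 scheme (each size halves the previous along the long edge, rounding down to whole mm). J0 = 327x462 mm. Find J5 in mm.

57 × 81 mm

J1: ⌊462/2⌋ × 327 = 231 × 327 mm
J2: ⌊327/2⌋ × 231 = 163 × 231 mm
J3: ⌊231/2⌋ × 163 = 115 × 163 mm
J4: ⌊163/2⌋ × 115 = 81 × 115 mm
J5: ⌊115/2⌋ × 81 = 57 × 81 mm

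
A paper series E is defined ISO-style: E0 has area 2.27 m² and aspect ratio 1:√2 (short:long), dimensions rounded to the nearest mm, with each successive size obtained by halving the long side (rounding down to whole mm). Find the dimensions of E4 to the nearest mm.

316 × 448 mm

Let E0's short side be w mm. w · w√2 = 2.27 m² = 2,270,000 mm², so w ≈ 1266.9 mm and w√2 ≈ 1791.7 mm → E0 = 1267 × 1792 mm.
E1: ⌊1792/2⌋ × 1267 = 896 × 1267 mm
E2: ⌊1267/2⌋ × 896 = 633 × 896 mm
E3: ⌊896/2⌋ × 633 = 448 × 633 mm
E4: ⌊633/2⌋ × 448 = 316 × 448 mm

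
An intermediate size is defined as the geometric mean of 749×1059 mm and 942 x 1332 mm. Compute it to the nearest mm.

840 × 1188 mm

Short side: √(749 · 942) = √705558 ≈ 840.0 → 840 mm
Long side: √(1059 · 1332) = √1410588 ≈ 1187.7 → 1188 mm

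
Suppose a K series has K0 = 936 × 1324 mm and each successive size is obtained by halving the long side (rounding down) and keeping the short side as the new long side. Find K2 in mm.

K1: ⌊1324/2⌋ × 936 = 662 × 936 mm
K2: ⌊936/2⌋ × 662 = 468 × 662 mm

468 × 662 mm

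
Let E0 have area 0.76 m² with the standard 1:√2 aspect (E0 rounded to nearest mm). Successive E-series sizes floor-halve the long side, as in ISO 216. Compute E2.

Let E0's short side be w mm. w · w√2 = 0.76 m² = 760,000 mm², so w ≈ 733.1 mm and w√2 ≈ 1036.7 mm → E0 = 733 × 1037 mm.
E1: ⌊1037/2⌋ × 733 = 518 × 733 mm
E2: ⌊733/2⌋ × 518 = 366 × 518 mm

366 × 518 mm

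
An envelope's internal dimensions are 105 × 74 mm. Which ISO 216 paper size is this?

Aspect ratio 105/74 ≈ 1.419 — close to the ISO √2 ≈ 1.414.
In the A-series (A0 area = 1 m²): A7 = 74 × 105 mm.

A7 (74 × 105 mm)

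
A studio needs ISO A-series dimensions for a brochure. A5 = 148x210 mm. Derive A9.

A6: ⌊210/2⌋ × 148 = 105 × 148 mm
A7: ⌊148/2⌋ × 105 = 74 × 105 mm
A8: ⌊105/2⌋ × 74 = 52 × 74 mm
A9: ⌊74/2⌋ × 52 = 37 × 52 mm

37 × 52 mm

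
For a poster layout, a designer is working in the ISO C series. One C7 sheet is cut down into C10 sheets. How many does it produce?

8

C7 = 81 × 114 mm; C10 = 28 × 40 mm.
Each halving step doubles the count; 3 steps from C7 to C10.
2^3 = 8.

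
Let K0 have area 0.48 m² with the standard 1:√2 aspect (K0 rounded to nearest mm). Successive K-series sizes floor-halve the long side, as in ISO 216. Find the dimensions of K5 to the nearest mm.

103 × 145 mm

Let K0's short side be w mm. w · w√2 = 0.48 m² = 480,000 mm², so w ≈ 582.6 mm and w√2 ≈ 823.9 mm → K0 = 583 × 824 mm.
K1: ⌊824/2⌋ × 583 = 412 × 583 mm
K2: ⌊583/2⌋ × 412 = 291 × 412 mm
K3: ⌊412/2⌋ × 291 = 206 × 291 mm
K4: ⌊291/2⌋ × 206 = 145 × 206 mm
K5: ⌊206/2⌋ × 145 = 103 × 145 mm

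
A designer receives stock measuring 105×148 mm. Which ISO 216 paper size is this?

A6 (105 × 148 mm)

Aspect ratio 148/105 ≈ 1.410 — close to the ISO √2 ≈ 1.414.
In the A-series (A0 area = 1 m²): A6 = 105 × 148 mm.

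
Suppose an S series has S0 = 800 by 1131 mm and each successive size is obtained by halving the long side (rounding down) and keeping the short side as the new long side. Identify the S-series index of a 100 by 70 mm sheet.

S7

S0: 800 × 1131 mm
S1: 565 × 800 mm
S2: 400 × 565 mm
S3: 282 × 400 mm
S4: 200 × 282 mm
S5: 141 × 200 mm
S6: 100 × 141 mm
S7: 70 × 100 mm
S8: 50 × 70 mm
→ matches S7.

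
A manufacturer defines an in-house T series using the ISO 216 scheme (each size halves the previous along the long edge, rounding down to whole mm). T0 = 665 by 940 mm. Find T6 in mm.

T1 = 470 × 665 mm (from T0 by 1 halving).
T2: ⌊665/2⌋ × 470 = 332 × 470 mm
T3: ⌊470/2⌋ × 332 = 235 × 332 mm
T4: ⌊332/2⌋ × 235 = 166 × 235 mm
T5: ⌊235/2⌋ × 166 = 117 × 166 mm
T6: ⌊166/2⌋ × 117 = 83 × 117 mm

83 × 117 mm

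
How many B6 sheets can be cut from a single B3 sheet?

8

Each ISO step halves the sheet: 1 × B3 → 2 × B4 → 4 × B5 → 8 × B6
From B3 to B6 is 3 halving steps: 2^3 = 8.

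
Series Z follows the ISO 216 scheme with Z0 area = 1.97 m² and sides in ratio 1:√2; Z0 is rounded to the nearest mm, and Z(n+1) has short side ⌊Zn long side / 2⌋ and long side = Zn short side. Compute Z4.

295 × 417 mm

Let Z0's short side be w mm. w · w√2 = 1.97 m² = 1,970,000 mm², so w ≈ 1180.3 mm and w√2 ≈ 1669.1 mm → Z0 = 1180 × 1669 mm.
Z1: ⌊1669/2⌋ × 1180 = 834 × 1180 mm
Z2: ⌊1180/2⌋ × 834 = 590 × 834 mm
Z3: ⌊834/2⌋ × 590 = 417 × 590 mm
Z4: ⌊590/2⌋ × 417 = 295 × 417 mm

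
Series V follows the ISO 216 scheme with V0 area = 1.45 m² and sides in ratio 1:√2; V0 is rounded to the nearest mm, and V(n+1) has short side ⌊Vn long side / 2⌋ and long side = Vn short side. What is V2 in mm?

Let V0's short side be w mm. w · w√2 = 1.45 m² = 1,450,000 mm², so w ≈ 1012.6 mm and w√2 ≈ 1432.0 mm → V0 = 1013 × 1432 mm.
V1: ⌊1432/2⌋ × 1013 = 716 × 1013 mm
V2: ⌊1013/2⌋ × 716 = 506 × 716 mm

506 × 716 mm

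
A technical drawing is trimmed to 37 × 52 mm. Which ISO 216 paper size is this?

A9 (37 × 52 mm)

Aspect ratio 52/37 ≈ 1.405 — close to the ISO √2 ≈ 1.414.
In the A-series (A0 area = 1 m²): A9 = 37 × 52 mm.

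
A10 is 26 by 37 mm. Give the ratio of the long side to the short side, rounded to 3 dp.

37 / 26 = 1.423
ISO 216 targets √2 ≈ 1.414; the +0.009 deviation is from mm rounding.

1.423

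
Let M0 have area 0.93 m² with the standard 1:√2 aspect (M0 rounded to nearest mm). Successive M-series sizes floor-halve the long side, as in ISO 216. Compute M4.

202 × 286 mm

Let M0's short side be w mm. w · w√2 = 0.93 m² = 930,000 mm², so w ≈ 810.9 mm and w√2 ≈ 1146.8 mm → M0 = 811 × 1147 mm.
M1: ⌊1147/2⌋ × 811 = 573 × 811 mm
M2: ⌊811/2⌋ × 573 = 405 × 573 mm
M3: ⌊573/2⌋ × 405 = 286 × 405 mm
M4: ⌊405/2⌋ × 286 = 202 × 286 mm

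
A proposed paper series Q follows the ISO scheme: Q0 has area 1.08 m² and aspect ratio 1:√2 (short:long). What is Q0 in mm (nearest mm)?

Let the short side be w mm. Then w · w√2 = 1.08 m² = 1,080,000 mm².
w² = 1,080,000/√2, so w ≈ 873.9 mm; long side = w√2 ≈ 1235.9 mm.

874 × 1236 mm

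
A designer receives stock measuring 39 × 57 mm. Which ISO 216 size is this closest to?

C9 (40 × 57 mm)

Aspect ratio 57/39 ≈ 1.462 (ISO target is √2 ≈ 1.414).
In the C-series (envelope sizes, between A and B): C9 = 40 × 57 mm.
Off by 1 mm total — nearest standard size.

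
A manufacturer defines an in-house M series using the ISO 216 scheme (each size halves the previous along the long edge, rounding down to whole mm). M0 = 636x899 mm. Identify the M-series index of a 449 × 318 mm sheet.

M2

M0: 636 × 899 mm
M1: 449 × 636 mm
M2: 318 × 449 mm
M3: 224 × 318 mm
→ matches M2.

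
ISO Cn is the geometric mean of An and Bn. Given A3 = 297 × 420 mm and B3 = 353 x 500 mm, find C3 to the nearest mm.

Short side: √(297 · 353) = √104841 ≈ 323.8 → 324 mm
Long side: √(420 · 500) = √210000 ≈ 458.3 → 458 mm

324 × 458 mm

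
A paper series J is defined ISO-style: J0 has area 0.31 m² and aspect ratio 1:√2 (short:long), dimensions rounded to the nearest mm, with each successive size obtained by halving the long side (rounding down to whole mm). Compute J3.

165 × 234 mm

Let J0's short side be w mm. w · w√2 = 0.31 m² = 310,000 mm², so w ≈ 468.2 mm and w√2 ≈ 662.1 mm → J0 = 468 × 662 mm.
J1: ⌊662/2⌋ × 468 = 331 × 468 mm
J2: ⌊468/2⌋ × 331 = 234 × 331 mm
J3: ⌊331/2⌋ × 234 = 165 × 234 mm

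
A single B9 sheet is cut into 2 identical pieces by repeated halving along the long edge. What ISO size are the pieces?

2 = 2^1, so 1 halving step.
B9 → B10 → … → B10 after 1 step.

B10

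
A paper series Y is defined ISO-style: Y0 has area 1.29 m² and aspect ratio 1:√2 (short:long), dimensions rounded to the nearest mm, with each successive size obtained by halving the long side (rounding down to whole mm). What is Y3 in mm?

337 × 477 mm

Let Y0's short side be w mm. w · w√2 = 1.29 m² = 1,290,000 mm², so w ≈ 955.1 mm and w√2 ≈ 1350.7 mm → Y0 = 955 × 1351 mm.
Y1: ⌊1351/2⌋ × 955 = 675 × 955 mm
Y2: ⌊955/2⌋ × 675 = 477 × 675 mm
Y3: ⌊675/2⌋ × 477 = 337 × 477 mm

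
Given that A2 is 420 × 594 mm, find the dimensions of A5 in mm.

148 × 210 mm

A3: ⌊594/2⌋ × 420 = 297 × 420 mm
A4: ⌊420/2⌋ × 297 = 210 × 297 mm
A5: ⌊297/2⌋ × 210 = 148 × 210 mm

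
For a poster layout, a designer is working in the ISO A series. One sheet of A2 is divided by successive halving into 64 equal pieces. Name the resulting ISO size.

64 = 2^6, so 6 halving steps.
A2 → A3 → … → A8 after 6 steps.

A8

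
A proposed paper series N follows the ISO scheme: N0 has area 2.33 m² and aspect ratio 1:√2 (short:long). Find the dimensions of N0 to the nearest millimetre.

Let the short side be w mm. Then w · w√2 = 2.33 m² = 2,330,000 mm².
w² = 2,330,000/√2, so w ≈ 1283.6 mm; long side = w√2 ≈ 1815.2 mm.

1284 × 1815 mm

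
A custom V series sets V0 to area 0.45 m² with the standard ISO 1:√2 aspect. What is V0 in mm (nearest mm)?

Let the short side be w mm. Then w · w√2 = 0.45 m² = 450,000 mm².
w² = 450,000/√2, so w ≈ 564.1 mm; long side = w√2 ≈ 797.7 mm.

564 × 798 mm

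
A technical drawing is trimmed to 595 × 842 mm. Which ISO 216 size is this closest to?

Aspect ratio 842/595 ≈ 1.415 — close to the ISO √2 ≈ 1.414.
In the A-series (A0 area = 1 m²): A1 = 594 × 841 mm.
Off by 2 mm total — nearest standard size.

A1 (594 × 841 mm)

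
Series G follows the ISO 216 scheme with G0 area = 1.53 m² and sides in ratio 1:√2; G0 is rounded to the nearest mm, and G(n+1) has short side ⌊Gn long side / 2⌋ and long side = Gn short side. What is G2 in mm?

520 × 735 mm

Let G0's short side be w mm. w · w√2 = 1.53 m² = 1,530,000 mm², so w ≈ 1040.1 mm and w√2 ≈ 1471.0 mm → G0 = 1040 × 1471 mm.
G1: ⌊1471/2⌋ × 1040 = 735 × 1040 mm
G2: ⌊1040/2⌋ × 735 = 520 × 735 mm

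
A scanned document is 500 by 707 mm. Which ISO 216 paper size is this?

Aspect ratio 707/500 ≈ 1.414 — close to the ISO √2 ≈ 1.414.
In the B-series (B0 = 1000 × 1414 mm): B2 = 500 × 707 mm.

B2 (500 × 707 mm)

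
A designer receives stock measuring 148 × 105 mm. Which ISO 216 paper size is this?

Aspect ratio 148/105 ≈ 1.410 — close to the ISO √2 ≈ 1.414.
In the A-series (A0 area = 1 m²): A6 = 105 × 148 mm.

A6 (105 × 148 mm)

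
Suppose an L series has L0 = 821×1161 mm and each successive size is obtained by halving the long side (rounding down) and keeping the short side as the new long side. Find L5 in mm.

L1: ⌊1161/2⌋ × 821 = 580 × 821 mm
L2: ⌊821/2⌋ × 580 = 410 × 580 mm
L3: ⌊580/2⌋ × 410 = 290 × 410 mm
L4: ⌊410/2⌋ × 290 = 205 × 290 mm
L5: ⌊290/2⌋ × 205 = 145 × 205 mm

145 × 205 mm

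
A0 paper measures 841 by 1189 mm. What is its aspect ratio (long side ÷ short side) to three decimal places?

1189 / 841 = 1.414
Matches √2 ≈ 1.414 — the ISO 216 defining ratio.

1.414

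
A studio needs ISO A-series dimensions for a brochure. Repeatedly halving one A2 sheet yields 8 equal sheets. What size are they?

8 = 2^3, so 3 halving steps.
A2 → A3 → … → A5 after 3 steps.

A5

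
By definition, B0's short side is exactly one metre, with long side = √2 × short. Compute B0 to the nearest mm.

1000 × 1414 mm

Short side = 1000 mm; long side = 1000√2 ≈ 1414.2 mm.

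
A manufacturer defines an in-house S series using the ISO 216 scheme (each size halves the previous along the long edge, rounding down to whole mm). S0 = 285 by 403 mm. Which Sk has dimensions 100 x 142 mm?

S0: 285 × 403 mm
S1: 201 × 285 mm
S2: 142 × 201 mm
S3: 100 × 142 mm
S4: 71 × 100 mm
→ matches S3.

S3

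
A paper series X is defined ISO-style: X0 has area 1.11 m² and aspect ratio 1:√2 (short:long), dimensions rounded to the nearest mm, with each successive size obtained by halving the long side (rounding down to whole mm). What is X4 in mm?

221 × 313 mm

Let X0's short side be w mm. w · w√2 = 1.11 m² = 1,110,000 mm², so w ≈ 885.9 mm and w√2 ≈ 1252.9 mm → X0 = 886 × 1253 mm.
X1: ⌊1253/2⌋ × 886 = 626 × 886 mm
X2: ⌊886/2⌋ × 626 = 443 × 626 mm
X3: ⌊626/2⌋ × 443 = 313 × 443 mm
X4: ⌊443/2⌋ × 313 = 221 × 313 mm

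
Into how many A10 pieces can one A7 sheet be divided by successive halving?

Each ISO step halves the sheet: 1 × A7 → 2 × A8 → 4 × A9 → 8 × A10
From A7 to A10 is 3 halving steps: 2^3 = 8.

8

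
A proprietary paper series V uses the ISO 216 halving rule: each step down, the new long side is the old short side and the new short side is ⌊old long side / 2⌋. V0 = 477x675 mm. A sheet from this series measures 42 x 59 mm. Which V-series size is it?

V7

V0: 477 × 675 mm
V1: 337 × 477 mm
V2: 238 × 337 mm
V3: 168 × 238 mm
V4: 119 × 168 mm
V5: 84 × 119 mm
V6: 59 × 84 mm
V7: 42 × 59 mm
V8: 29 × 42 mm
→ matches V7.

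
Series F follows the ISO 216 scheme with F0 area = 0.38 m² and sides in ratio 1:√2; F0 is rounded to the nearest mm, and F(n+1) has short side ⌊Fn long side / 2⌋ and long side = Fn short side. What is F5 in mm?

91 × 129 mm

Let F0's short side be w mm. w · w√2 = 0.38 m² = 380,000 mm², so w ≈ 518.4 mm and w√2 ≈ 733.1 mm → F0 = 518 × 733 mm.
F1: ⌊733/2⌋ × 518 = 366 × 518 mm
F2: ⌊518/2⌋ × 366 = 259 × 366 mm
F3: ⌊366/2⌋ × 259 = 183 × 259 mm
F4: ⌊259/2⌋ × 183 = 129 × 183 mm
F5: ⌊183/2⌋ × 129 = 91 × 129 mm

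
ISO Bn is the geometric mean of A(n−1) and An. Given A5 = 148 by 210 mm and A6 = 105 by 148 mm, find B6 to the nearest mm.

125 × 176 mm

Short side: √(148 · 105) = √15540 ≈ 124.7 → 125 mm
Long side: √(210 · 148) = √31080 ≈ 176.3 → 176 mm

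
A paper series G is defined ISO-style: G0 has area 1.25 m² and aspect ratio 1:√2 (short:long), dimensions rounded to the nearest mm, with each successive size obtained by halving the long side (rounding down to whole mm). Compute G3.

Let G0's short side be w mm. w · w√2 = 1.25 m² = 1,250,000 mm², so w ≈ 940.2 mm and w√2 ≈ 1329.6 mm → G0 = 940 × 1330 mm.
G1: ⌊1330/2⌋ × 940 = 665 × 940 mm
G2: ⌊940/2⌋ × 665 = 470 × 665 mm
G3: ⌊665/2⌋ × 470 = 332 × 470 mm

332 × 470 mm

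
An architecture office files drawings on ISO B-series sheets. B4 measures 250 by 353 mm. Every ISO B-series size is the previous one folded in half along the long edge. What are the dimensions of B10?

B5: ⌊353/2⌋ × 250 = 176 × 250 mm
B6: ⌊250/2⌋ × 176 = 125 × 176 mm
B7: ⌊176/2⌋ × 125 = 88 × 125 mm
B8: ⌊125/2⌋ × 88 = 62 × 88 mm
B9: ⌊88/2⌋ × 62 = 44 × 62 mm
B10: ⌊62/2⌋ × 44 = 31 × 44 mm

31 × 44 mm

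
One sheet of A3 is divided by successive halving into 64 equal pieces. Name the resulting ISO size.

A9

64 = 2^6, so 6 halving steps.
A3 → A4 → … → A9 after 6 steps.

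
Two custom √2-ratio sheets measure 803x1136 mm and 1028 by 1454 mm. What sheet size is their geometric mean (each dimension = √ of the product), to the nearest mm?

909 × 1285 mm

Short side: √(803 · 1028) = √825484 ≈ 908.6 → 909 mm
Long side: √(1136 · 1454) = √1651744 ≈ 1285.2 → 1285 mm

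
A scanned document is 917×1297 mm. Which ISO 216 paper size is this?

Aspect ratio 1297/917 ≈ 1.414 — close to the ISO √2 ≈ 1.414.
In the C-series (envelope sizes, between A and B): C0 = 917 × 1297 mm.

C0 (917 × 1297 mm)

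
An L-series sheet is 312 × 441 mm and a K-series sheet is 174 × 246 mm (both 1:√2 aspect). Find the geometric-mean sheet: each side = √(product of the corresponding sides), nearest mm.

233 × 329 mm

Short side: √(312 · 174) = √54288 ≈ 233.0 → 233 mm
Long side: √(441 · 246) = √108486 ≈ 329.4 → 329 mm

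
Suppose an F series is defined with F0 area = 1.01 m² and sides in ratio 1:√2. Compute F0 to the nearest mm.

845 × 1195 mm

Let the short side be w mm. Then w · w√2 = 1.01 m² = 1,010,000 mm².
w² = 1,010,000/√2, so w ≈ 845.1 mm; long side = w√2 ≈ 1195.1 mm.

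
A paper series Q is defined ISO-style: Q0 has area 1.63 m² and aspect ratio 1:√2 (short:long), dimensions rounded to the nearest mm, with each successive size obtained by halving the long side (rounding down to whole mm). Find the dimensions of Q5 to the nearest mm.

189 × 268 mm

Let Q0's short side be w mm. w · w√2 = 1.63 m² = 1,630,000 mm², so w ≈ 1073.6 mm and w√2 ≈ 1518.3 mm → Q0 = 1074 × 1518 mm.
Q1: ⌊1518/2⌋ × 1074 = 759 × 1074 mm
Q2: ⌊1074/2⌋ × 759 = 537 × 759 mm
Q3: ⌊759/2⌋ × 537 = 379 × 537 mm
Q4: ⌊537/2⌋ × 379 = 268 × 379 mm
Q5: ⌊379/2⌋ × 268 = 189 × 268 mm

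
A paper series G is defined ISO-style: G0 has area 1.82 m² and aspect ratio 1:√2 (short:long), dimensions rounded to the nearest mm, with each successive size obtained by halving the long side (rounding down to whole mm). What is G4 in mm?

283 × 401 mm

Let G0's short side be w mm. w · w√2 = 1.82 m² = 1,820,000 mm², so w ≈ 1134.4 mm and w√2 ≈ 1604.3 mm → G0 = 1134 × 1604 mm.
G1: ⌊1604/2⌋ × 1134 = 802 × 1134 mm
G2: ⌊1134/2⌋ × 802 = 567 × 802 mm
G3: ⌊802/2⌋ × 567 = 401 × 567 mm
G4: ⌊567/2⌋ × 401 = 283 × 401 mm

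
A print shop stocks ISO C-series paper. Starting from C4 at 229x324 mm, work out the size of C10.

28 × 40 mm

C5: ⌊324/2⌋ × 229 = 162 × 229 mm
C6: ⌊229/2⌋ × 162 = 114 × 162 mm
C7: ⌊162/2⌋ × 114 = 81 × 114 mm
C8: ⌊114/2⌋ × 81 = 57 × 81 mm
C9: ⌊81/2⌋ × 57 = 40 × 57 mm
C10: ⌊57/2⌋ × 40 = 28 × 40 mm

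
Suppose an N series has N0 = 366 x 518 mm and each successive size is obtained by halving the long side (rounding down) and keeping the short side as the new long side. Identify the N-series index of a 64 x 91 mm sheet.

N0: 366 × 518 mm
N1: 259 × 366 mm
N2: 183 × 259 mm
N3: 129 × 183 mm
N4: 91 × 129 mm
N5: 64 × 91 mm
N6: 45 × 64 mm
→ matches N5.

N5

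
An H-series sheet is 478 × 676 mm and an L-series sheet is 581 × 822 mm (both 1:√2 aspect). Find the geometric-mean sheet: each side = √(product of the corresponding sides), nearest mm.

527 × 745 mm

Short side: √(478 · 581) = √277718 ≈ 527.0 → 527 mm
Long side: √(676 · 822) = √555672 ≈ 745.4 → 745 mm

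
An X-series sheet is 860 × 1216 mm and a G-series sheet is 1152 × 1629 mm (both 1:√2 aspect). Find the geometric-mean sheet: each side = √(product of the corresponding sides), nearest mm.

Short side: √(860 · 1152) = √990720 ≈ 995.3 → 995 mm
Long side: √(1216 · 1629) = √1980864 ≈ 1407.4 → 1407 mm

995 × 1407 mm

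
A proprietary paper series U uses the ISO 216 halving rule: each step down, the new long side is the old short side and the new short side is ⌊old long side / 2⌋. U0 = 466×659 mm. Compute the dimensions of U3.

164 × 233 mm

U1: ⌊659/2⌋ × 466 = 329 × 466 mm
U2: ⌊466/2⌋ × 329 = 233 × 329 mm
U3: ⌊329/2⌋ × 233 = 164 × 233 mm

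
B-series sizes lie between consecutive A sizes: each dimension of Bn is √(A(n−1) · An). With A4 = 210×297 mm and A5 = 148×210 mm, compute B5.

Short side: √(210 · 148) = √31080 ≈ 176.3 → 176 mm
Long side: √(297 · 210) = √62370 ≈ 249.7 → 250 mm

176 × 250 mm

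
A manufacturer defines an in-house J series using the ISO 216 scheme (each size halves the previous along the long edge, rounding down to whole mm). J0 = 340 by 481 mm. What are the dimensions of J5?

60 × 85 mm

J1: ⌊481/2⌋ × 340 = 240 × 340 mm
J2: ⌊340/2⌋ × 240 = 170 × 240 mm
J3: ⌊240/2⌋ × 170 = 120 × 170 mm
J4: ⌊170/2⌋ × 120 = 85 × 120 mm
J5: ⌊120/2⌋ × 85 = 60 × 85 mm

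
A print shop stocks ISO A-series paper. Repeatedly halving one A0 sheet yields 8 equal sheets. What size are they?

A3

8 = 2^3, so 3 halving steps.
A0 → A1 → … → A3 after 3 steps.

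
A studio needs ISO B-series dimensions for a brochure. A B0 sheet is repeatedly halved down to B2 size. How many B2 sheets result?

Each ISO step halves the sheet: 1 × B0 → 2 × B1 → 4 × B2
From B0 to B2 is 2 halving steps: 2^2 = 4.

4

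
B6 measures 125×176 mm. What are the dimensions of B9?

44 × 62 mm

B7: ⌊176/2⌋ × 125 = 88 × 125 mm
B8: ⌊125/2⌋ × 88 = 62 × 88 mm
B9: ⌊88/2⌋ × 62 = 44 × 62 mm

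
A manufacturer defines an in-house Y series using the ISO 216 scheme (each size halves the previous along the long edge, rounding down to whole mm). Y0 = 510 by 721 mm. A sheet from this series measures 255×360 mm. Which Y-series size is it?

Y0: 510 × 721 mm
Y1: 360 × 510 mm
Y2: 255 × 360 mm
Y3: 180 × 255 mm
→ matches Y2.

Y2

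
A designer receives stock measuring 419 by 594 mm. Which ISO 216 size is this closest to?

A2 (420 × 594 mm)

Aspect ratio 594/419 ≈ 1.418 — close to the ISO √2 ≈ 1.414.
In the A-series (A0 area = 1 m²): A2 = 420 × 594 mm.
Off by 1 mm total — nearest standard size.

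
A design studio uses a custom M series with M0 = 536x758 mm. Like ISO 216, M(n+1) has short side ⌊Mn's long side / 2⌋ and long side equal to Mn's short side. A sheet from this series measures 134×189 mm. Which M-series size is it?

M0: 536 × 758 mm
M1: 379 × 536 mm
M2: 268 × 379 mm
M3: 189 × 268 mm
M4: 134 × 189 mm
M5: 94 × 134 mm
→ matches M4.

M4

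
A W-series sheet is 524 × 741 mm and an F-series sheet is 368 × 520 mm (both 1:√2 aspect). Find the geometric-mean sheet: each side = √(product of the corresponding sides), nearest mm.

Short side: √(524 · 368) = √192832 ≈ 439.1 → 439 mm
Long side: √(741 · 520) = √385320 ≈ 620.7 → 621 mm

439 × 621 mm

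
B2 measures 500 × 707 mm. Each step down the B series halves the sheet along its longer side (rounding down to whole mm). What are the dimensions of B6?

125 × 176 mm

B3: ⌊707/2⌋ × 500 = 353 × 500 mm
B4: ⌊500/2⌋ × 353 = 250 × 353 mm
B5: ⌊353/2⌋ × 250 = 176 × 250 mm
B6: ⌊250/2⌋ × 176 = 125 × 176 mm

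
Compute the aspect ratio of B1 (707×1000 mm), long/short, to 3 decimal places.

1000 / 707 = 1.414
Matches √2 ≈ 1.414 — the ISO 216 defining ratio.

1.414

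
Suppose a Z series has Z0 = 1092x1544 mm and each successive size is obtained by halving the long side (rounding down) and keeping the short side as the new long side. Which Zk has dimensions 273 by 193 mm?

Z5

Z0: 1092 × 1544 mm
Z1: 772 × 1092 mm
Z2: 546 × 772 mm
Z3: 386 × 546 mm
Z4: 273 × 386 mm
Z5: 193 × 273 mm
Z6: 136 × 193 mm
→ matches Z5.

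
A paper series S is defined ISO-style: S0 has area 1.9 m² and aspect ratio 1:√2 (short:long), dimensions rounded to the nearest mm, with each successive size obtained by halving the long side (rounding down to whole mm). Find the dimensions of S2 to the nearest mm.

579 × 819 mm

Let S0's short side be w mm. w · w√2 = 1.9 m² = 1,900,000 mm², so w ≈ 1159.1 mm and w√2 ≈ 1639.2 mm → S0 = 1159 × 1639 mm.
S1: ⌊1639/2⌋ × 1159 = 819 × 1159 mm
S2: ⌊1159/2⌋ × 819 = 579 × 819 mm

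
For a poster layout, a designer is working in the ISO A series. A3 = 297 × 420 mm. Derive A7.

A4: ⌊420/2⌋ × 297 = 210 × 297 mm
A5: ⌊297/2⌋ × 210 = 148 × 210 mm
A6: ⌊210/2⌋ × 148 = 105 × 148 mm
A7: ⌊148/2⌋ × 105 = 74 × 105 mm

74 × 105 mm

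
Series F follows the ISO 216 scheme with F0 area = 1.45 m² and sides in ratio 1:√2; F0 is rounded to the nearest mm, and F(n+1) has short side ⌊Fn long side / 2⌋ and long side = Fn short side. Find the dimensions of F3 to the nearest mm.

Let F0's short side be w mm. w · w√2 = 1.45 m² = 1,450,000 mm², so w ≈ 1012.6 mm and w√2 ≈ 1432.0 mm → F0 = 1013 × 1432 mm.
F1: ⌊1432/2⌋ × 1013 = 716 × 1013 mm
F2: ⌊1013/2⌋ × 716 = 506 × 716 mm
F3: ⌊716/2⌋ × 506 = 358 × 506 mm

358 × 506 mm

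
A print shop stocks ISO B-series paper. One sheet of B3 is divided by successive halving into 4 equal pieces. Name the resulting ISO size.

B5

4 = 2^2, so 2 halving steps.
B3 → B4 → … → B5 after 2 steps.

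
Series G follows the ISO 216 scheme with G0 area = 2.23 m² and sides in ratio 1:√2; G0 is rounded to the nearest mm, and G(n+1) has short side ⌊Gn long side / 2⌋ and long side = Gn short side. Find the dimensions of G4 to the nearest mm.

Let G0's short side be w mm. w · w√2 = 2.23 m² = 2,230,000 mm², so w ≈ 1255.7 mm and w√2 ≈ 1775.9 mm → G0 = 1256 × 1776 mm.
G1: ⌊1776/2⌋ × 1256 = 888 × 1256 mm
G2: ⌊1256/2⌋ × 888 = 628 × 888 mm
G3: ⌊888/2⌋ × 628 = 444 × 628 mm
G4: ⌊628/2⌋ × 444 = 314 × 444 mm

314 × 444 mm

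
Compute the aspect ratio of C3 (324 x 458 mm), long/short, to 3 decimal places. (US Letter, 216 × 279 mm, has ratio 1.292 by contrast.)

1.414

458 / 324 = 1.414
Matches √2 ≈ 1.414 — the ISO 216 defining ratio.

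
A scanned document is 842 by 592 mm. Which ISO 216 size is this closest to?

Aspect ratio 842/592 ≈ 1.422 — close to the ISO √2 ≈ 1.414.
In the A-series (A0 area = 1 m²): A1 = 594 × 841 mm.
Off by 3 mm total — nearest standard size.

A1 (594 × 841 mm)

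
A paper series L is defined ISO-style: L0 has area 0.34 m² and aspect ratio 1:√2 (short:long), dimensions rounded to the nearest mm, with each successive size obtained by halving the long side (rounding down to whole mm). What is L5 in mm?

86 × 122 mm

Let L0's short side be w mm. w · w√2 = 0.34 m² = 340,000 mm², so w ≈ 490.3 mm and w√2 ≈ 693.4 mm → L0 = 490 × 693 mm.
L1: ⌊693/2⌋ × 490 = 346 × 490 mm
L2: ⌊490/2⌋ × 346 = 245 × 346 mm
L3: ⌊346/2⌋ × 245 = 173 × 245 mm
L4: ⌊245/2⌋ × 173 = 122 × 173 mm
L5: ⌊173/2⌋ × 122 = 86 × 122 mm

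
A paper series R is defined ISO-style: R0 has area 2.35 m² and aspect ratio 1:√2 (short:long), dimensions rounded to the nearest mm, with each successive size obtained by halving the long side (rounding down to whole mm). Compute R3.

Let R0's short side be w mm. w · w√2 = 2.35 m² = 2,350,000 mm², so w ≈ 1289.1 mm and w√2 ≈ 1823.0 mm → R0 = 1289 × 1823 mm.
R1: ⌊1823/2⌋ × 1289 = 911 × 1289 mm
R2: ⌊1289/2⌋ × 911 = 644 × 911 mm
R3: ⌊911/2⌋ × 644 = 455 × 644 mm

455 × 644 mm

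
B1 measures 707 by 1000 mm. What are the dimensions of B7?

B2: ⌊1000/2⌋ × 707 = 500 × 707 mm
B3: ⌊707/2⌋ × 500 = 353 × 500 mm
B4: ⌊500/2⌋ × 353 = 250 × 353 mm
B5: ⌊353/2⌋ × 250 = 176 × 250 mm
B6: ⌊250/2⌋ × 176 = 125 × 176 mm
B7: ⌊176/2⌋ × 125 = 88 × 125 mm

88 × 125 mm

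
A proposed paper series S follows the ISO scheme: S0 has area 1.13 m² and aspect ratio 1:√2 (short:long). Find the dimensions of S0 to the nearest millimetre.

894 × 1264 mm

Let the short side be w mm. Then w · w√2 = 1.13 m² = 1,130,000 mm².
w² = 1,130,000/√2, so w ≈ 893.9 mm; long side = w√2 ≈ 1264.1 mm.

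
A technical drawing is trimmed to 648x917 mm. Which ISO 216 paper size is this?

C1 (648 × 917 mm)

Aspect ratio 917/648 ≈ 1.415 — close to the ISO √2 ≈ 1.414.
In the C-series (envelope sizes, between A and B): C1 = 648 × 917 mm.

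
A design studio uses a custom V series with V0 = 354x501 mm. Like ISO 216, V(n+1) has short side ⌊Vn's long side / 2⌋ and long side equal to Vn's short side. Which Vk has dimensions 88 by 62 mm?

V5

V0: 354 × 501 mm
V1: 250 × 354 mm
V2: 177 × 250 mm
V3: 125 × 177 mm
V4: 88 × 125 mm
V5: 62 × 88 mm
V6: 44 × 62 mm
→ matches V5.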